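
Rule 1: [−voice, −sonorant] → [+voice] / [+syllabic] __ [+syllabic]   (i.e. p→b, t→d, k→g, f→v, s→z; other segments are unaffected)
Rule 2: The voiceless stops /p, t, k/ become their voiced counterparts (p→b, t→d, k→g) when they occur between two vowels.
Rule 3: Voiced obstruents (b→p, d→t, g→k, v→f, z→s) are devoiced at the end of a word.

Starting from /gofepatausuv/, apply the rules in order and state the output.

govebadauzuf

Rule 1 (intervocalic voicing): /f/ is a voiceless obstruent between vowels /o/ and /e/, so it voices to [v]. /p/ is a voiceless obstruent between vowels /e/ and /a/, so it voices to [b]. /t/ is a voiceless obstruent between vowels /a/ and /a/, so it voices to [d]. /s/ is a voiceless obstruent between vowels /u/ and /u/, so it voices to [z]. /gofepatausuv/ → govebadauzuv.
Rule 2 (intervocalic voicing): no segment meets the environment; /govebadauzuv/ is unchanged.
Rule 3 (final devoicing): /v/ is a voiced obstruent in word-final position, so it devoices to [f]. /govebadauzuv/ → govebadauzuf.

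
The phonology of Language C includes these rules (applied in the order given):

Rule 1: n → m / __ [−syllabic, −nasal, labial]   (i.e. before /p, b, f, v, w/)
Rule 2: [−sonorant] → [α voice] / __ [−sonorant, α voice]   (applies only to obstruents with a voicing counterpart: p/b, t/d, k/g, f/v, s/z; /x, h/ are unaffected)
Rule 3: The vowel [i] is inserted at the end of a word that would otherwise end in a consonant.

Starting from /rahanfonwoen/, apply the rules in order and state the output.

rahamfomwoeni

Rule 1 (nasal place assimilation): /n/ precedes the labial consonant /f/, so it assimilates in place to [m]. /n/ precedes the labial consonant /w/, so it assimilates in place to [m]. /rahanfonwoen/ → rahamfomwoen.
Rule 2 (regressive voicing assimilation): no segment meets the environment; /rahamfomwoen/ is unchanged.
Rule 3 (final i-epenthesis): the form ends in the consonant /n/, so [i] is inserted word-finally. /rahamfomwoen/ → rahamfomwoeni.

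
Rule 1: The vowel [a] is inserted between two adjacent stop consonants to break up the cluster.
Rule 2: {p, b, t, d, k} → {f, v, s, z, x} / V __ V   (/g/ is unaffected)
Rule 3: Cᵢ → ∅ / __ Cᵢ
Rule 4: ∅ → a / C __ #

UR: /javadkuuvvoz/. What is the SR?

Rule 1 (stop-cluster a-epenthesis): /d/ and /k/ form a stop–stop cluster, so [a] is inserted between them. /javadkuuvvoz/ → javadakuuvvoz.
Rule 2 (intervocalic spirantization): /d/ is a stop between vowels /a/ and /a/, so it spirantizes to the fricative [z]. /k/ is a stop between vowels /a/ and /u/, so it spirantizes to the fricative [x]. /javadakuuvvoz/ → javazaxuuvvoz.
Rule 3 (degemination): /vv/ is a geminate; the first /v/ deletes. /javazaxuuvvoz/ → javazaxuuvoz.
Rule 4 (final a-epenthesis): the form ends in the consonant /z/, so [a] is inserted word-finally. /javazaxuuvoz/ → javazaxuuvoza.

javazaxuuvoza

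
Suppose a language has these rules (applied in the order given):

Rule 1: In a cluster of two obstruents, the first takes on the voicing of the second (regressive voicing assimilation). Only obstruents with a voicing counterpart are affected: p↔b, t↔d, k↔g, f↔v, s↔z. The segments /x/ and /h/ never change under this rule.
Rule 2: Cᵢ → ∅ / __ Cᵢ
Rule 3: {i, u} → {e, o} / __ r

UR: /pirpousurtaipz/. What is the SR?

Rule 1 (regressive voicing assimilation): /p/ precedes the voiced obstruent /z/, so it voices to [b] by assimilation. /pirpousurtaipz/ → pirpousurtaibz.
Rule 2 (degemination): no segment meets the environment; /pirpousurtaibz/ is unchanged.
Rule 3 (pre-rhotic lowering): /i/ is a high vowel immediately before /r/, so it lowers to [e]. /u/ is a high vowel immediately before /r/, so it lowers to [o]. /pirpousurtaibz/ → perpousortaibz.

perpousortaibz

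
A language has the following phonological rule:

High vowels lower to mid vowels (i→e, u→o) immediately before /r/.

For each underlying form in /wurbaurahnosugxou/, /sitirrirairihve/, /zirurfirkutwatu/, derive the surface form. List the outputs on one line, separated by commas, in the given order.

/wurbaurahnosugxou/: /u/ is a high vowel immediately before /r/, so it lowers to [o]. /u/ is a high vowel immediately before /r/, so it lowers to [o]. → [worbaorahnosugxou].
/sitirrirairihve/: /i/ is a high vowel immediately before /r/, so it lowers to [e]. /i/ is a high vowel immediately before /r/, so it lowers to [e]. /i/ is a high vowel immediately before /r/, so it lowers to [e]. → [siterreraerihve].
/zirurfirkutwatu/: /i/ is a high vowel immediately before /r/, so it lowers to [e]. /u/ is a high vowel immediately before /r/, so it lowers to [o]. /i/ is a high vowel immediately before /r/, so it lowers to [e]. → [zerorferkutwatu].

worbaorahnosugxou, siterreraerihve, zerorferkutwatu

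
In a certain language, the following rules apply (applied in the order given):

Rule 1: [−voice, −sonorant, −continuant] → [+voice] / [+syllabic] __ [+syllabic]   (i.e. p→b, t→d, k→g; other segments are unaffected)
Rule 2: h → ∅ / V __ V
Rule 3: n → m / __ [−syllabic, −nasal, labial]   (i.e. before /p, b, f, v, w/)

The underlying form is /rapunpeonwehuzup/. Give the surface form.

Rule 1 (intervocalic voicing): /p/ is a voiceless stop between vowels /a/ and /u/, so it voices to [b]. /rapunpeonwehuzup/ → rabunpeonwehuzup.
Rule 2 (intervocalic h-deletion): /h/ occurs between vowels /e/ and /u/, so it deletes. /rabunpeonwehuzup/ → rabunpeonweuzup.
Rule 3 (nasal place assimilation): /n/ precedes the labial consonant /p/, so it assimilates in place to [m]. /n/ precedes the labial consonant /w/, so it assimilates in place to [m]. /rabunpeonweuzup/ → rabumpeomweuzup.

rabumpeomweuzup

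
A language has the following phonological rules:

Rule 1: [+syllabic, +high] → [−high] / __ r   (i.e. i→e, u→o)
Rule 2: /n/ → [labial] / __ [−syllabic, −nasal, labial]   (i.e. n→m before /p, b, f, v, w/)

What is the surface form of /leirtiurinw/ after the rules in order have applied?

leertiorimw

Rule 1 (pre-rhotic lowering): /i/ is a high vowel immediately before /r/, so it lowers to [e]. /u/ is a high vowel immediately before /r/, so it lowers to [o]. /leirtiurinw/ → leertiorinw.
Rule 2 (nasal place assimilation): /n/ precedes the labial consonant /w/, so it assimilates in place to [m]. /leertiorinw/ → leertiorimw.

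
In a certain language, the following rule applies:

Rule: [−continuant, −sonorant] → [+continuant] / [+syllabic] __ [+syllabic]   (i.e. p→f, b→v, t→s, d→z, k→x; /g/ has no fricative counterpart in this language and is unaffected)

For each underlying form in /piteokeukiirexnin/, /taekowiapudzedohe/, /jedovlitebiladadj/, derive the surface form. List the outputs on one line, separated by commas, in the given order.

piseoxeuxiirexnin, taexowiafudzezohe, jezovlisevilazadj

/piteokeukiirexnin/: /t/ is a stop between vowels /i/ and /e/, so it spirantizes to the fricative [s]. /k/ is a stop between vowels /o/ and /e/, so it spirantizes to the fricative [x]. /k/ is a stop between vowels /u/ and /i/, so it spirantizes to the fricative [x]. → [piseoxeuxiirexnin].
/taekowiapudzedohe/: /k/ is a stop between vowels /e/ and /o/, so it spirantizes to the fricative [x]. /p/ is a stop between vowels /a/ and /u/, so it spirantizes to the fricative [f]. /d/ is a stop between vowels /e/ and /o/, so it spirantizes to the fricative [z]. → [taexowiafudzezohe].
/jedovlitebiladadj/: /d/ is a stop between vowels /e/ and /o/, so it spirantizes to the fricative [z]. /t/ is a stop between vowels /i/ and /e/, so it spirantizes to the fricative [s]. /b/ is a stop between vowels /e/ and /i/, so it spirantizes to the fricative [v]. /d/ is a stop between vowels /a/ and /a/, so it spirantizes to the fricative [z]. → [jezovlisevilazadj].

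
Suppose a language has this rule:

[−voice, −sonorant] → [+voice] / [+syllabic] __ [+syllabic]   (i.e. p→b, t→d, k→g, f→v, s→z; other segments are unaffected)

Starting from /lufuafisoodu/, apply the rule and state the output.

luvuavizoodu

/f/ is a voiceless obstruent between vowels /u/ and /u/, so it voices to [v].
/f/ is a voiceless obstruent between vowels /a/ and /i/, so it voices to [v].
/s/ is a voiceless obstruent between vowels /i/ and /o/, so it voices to [z].
Surface form: [luvuavizoodu].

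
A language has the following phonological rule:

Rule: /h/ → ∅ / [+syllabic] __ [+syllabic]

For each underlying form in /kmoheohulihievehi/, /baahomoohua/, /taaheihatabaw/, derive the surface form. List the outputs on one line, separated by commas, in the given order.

kmoeouliievei, baaomooua, taaeiatabaw

/kmoheohulihievehi/: /h/ occurs between vowels /o/ and /e/, so it deletes. /h/ occurs between vowels /o/ and /u/, so it deletes. /h/ occurs between vowels /i/ and /i/, so it deletes. /h/ occurs between vowels /e/ and /i/, so it deletes. → [kmoeouliievei].
/baahomoohua/: /h/ occurs between vowels /a/ and /o/, so it deletes. /h/ occurs between vowels /o/ and /u/, so it deletes. → [baaomooua].
/taaheihatabaw/: /h/ occurs between vowels /a/ and /e/, so it deletes. /h/ occurs between vowels /i/ and /a/, so it deletes. → [taaeiatabaw].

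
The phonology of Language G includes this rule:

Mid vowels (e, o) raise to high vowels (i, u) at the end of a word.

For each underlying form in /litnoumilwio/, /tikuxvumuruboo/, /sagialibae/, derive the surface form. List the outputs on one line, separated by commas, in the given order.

/litnoumilwio/: /o/ is a mid vowel in word-final position, so it raises to [u]. → [litnoumilwiu].
/tikuxvumuruboo/: /o/ is a mid vowel in word-final position, so it raises to [u]. → [tikuxvumurubou].
/sagialibae/: /e/ is a mid vowel in word-final position, so it raises to [i]. → [sagialibai].

litnoumilwiu, tikuxvumurubou, sagialibai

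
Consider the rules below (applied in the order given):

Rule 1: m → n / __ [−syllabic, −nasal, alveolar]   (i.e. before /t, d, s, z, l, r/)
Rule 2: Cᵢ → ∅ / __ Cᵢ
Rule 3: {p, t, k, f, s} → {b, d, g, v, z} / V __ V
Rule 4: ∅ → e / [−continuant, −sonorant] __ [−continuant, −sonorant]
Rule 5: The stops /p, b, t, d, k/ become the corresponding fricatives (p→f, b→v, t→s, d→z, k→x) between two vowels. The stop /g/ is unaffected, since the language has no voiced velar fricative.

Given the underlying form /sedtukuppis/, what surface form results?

sezesuguvis

Rule 1 (nasal place assimilation): no segment meets the environment; /sedtukuppis/ is unchanged.
Rule 2 (degemination): /pp/ is a geminate; the first /p/ deletes. /sedtukuppis/ → sedtukupis.
Rule 3 (intervocalic voicing): /k/ is a voiceless obstruent between vowels /u/ and /u/, so it voices to [g]. /p/ is a voiceless obstruent between vowels /u/ and /i/, so it voices to [b]. /sedtukupis/ → sedtugubis.
Rule 4 (stop-cluster e-epenthesis): /d/ and /t/ form a stop–stop cluster, so [e] is inserted between them. /sedtugubis/ → sedetugubis.
Rule 5 (intervocalic spirantization): /d/ is a stop between vowels /e/ and /e/, so it spirantizes to the fricative [z]. /t/ is a stop between vowels /e/ and /u/, so it spirantizes to the fricative [s]. /b/ is a stop between vowels /u/ and /i/, so it spirantizes to the fricative [v]. /sedetugubis/ → sezesuguvis.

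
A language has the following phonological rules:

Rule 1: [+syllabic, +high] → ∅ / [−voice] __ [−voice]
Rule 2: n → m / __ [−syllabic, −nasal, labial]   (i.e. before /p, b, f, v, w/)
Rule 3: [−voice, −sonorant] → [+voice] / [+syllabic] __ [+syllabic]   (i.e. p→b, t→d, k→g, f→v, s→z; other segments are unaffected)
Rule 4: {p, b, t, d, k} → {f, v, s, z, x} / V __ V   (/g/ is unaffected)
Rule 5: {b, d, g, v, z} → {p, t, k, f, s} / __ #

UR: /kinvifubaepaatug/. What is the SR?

Rule 1 (high vowel syncope): no segment meets the environment; /kinvifubaepaatug/ is unchanged.
Rule 2 (nasal place assimilation): /n/ precedes the labial consonant /v/, so it assimilates in place to [m]. /kinvifubaepaatug/ → kimvifubaepaatug.
Rule 3 (intervocalic voicing): /f/ is a voiceless obstruent between vowels /i/ and /u/, so it voices to [v]. /p/ is a voiceless obstruent between vowels /e/ and /a/, so it voices to [b]. /t/ is a voiceless obstruent between vowels /a/ and /u/, so it voices to [d]. /kimvifubaepaatug/ → kimvivubaebaadug.
Rule 4 (intervocalic spirantization): /b/ is a stop between vowels /u/ and /a/, so it spirantizes to the fricative [v]. /b/ is a stop between vowels /e/ and /a/, so it spirantizes to the fricative [v]. /d/ is a stop between vowels /a/ and /u/, so it spirantizes to the fricative [z]. /kimvivubaebaadug/ → kimvivuvaevaazug.
Rule 5 (final devoicing): /g/ is a voiced obstruent in word-final position, so it devoices to [k]. /kimvivuvaevaazug/ → kimvivuvaevaazuk.

kimvivuvaevaazuk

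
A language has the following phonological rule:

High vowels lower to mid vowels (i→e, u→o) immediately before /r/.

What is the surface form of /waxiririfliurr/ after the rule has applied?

waxererifliorr

Scanning /waxiririfliurr/: /i/ is a high vowel immediately before /r/, so it lowers to [e]; /i/ is a high vowel immediately before /r/, so it lowers to [e]; /i/ at position 8 is not in the conditioning environment; /i/ at position 11 is not in the conditioning environment; /u/ is a high vowel immediately before /r/, so it lowers to [o].
Result: [waxererifliorr].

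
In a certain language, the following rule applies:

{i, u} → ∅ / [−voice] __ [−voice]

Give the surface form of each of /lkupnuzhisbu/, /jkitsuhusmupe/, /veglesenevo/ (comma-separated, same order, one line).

/lkupnuzhisbu/: /u/ is a high vowel flanked by voiceless consonants /k/ and /p/, so it deletes. /i/ is a high vowel flanked by voiceless consonants /h/ and /s/, so it deletes. → [lkpnuzhsbu].
/jkitsuhusmupe/: /i/ is a high vowel flanked by voiceless consonants /k/ and /t/, so it deletes. /u/ is a high vowel flanked by voiceless consonants /s/ and /h/, so it deletes. /u/ is a high vowel flanked by voiceless consonants /h/ and /s/, so it deletes. → [jktshsmupe].
/veglesenevo/: the rule's environment is not met; surfaces unchanged as [veglesenevo].

lkpnuzhsbu, jktshsmupe, veglesenevo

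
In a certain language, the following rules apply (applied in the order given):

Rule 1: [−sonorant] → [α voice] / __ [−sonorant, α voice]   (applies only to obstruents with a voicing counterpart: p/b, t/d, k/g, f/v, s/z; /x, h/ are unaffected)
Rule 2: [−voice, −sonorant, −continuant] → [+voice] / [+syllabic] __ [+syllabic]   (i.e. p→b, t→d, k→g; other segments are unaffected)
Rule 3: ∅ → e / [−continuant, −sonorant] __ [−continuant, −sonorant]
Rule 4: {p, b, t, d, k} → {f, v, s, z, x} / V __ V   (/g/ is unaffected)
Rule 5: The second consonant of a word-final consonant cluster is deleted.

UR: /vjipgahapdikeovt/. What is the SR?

Rule 1 (regressive voicing assimilation): /p/ precedes the voiced obstruent /g/, so it voices to [b] by assimilation. /p/ precedes the voiced obstruent /d/, so it voices to [b] by assimilation. /v/ precedes the voiceless obstruent /t/, so it devoices to [f] by assimilation. /vjipgahapdikeovt/ → vjibgahabdikeoft.
Rule 2 (intervocalic voicing): /k/ is a voiceless stop between vowels /i/ and /e/, so it voices to [g]. /vjibgahabdikeoft/ → vjibgahabdigeoft.
Rule 3 (stop-cluster e-epenthesis): /b/ and /g/ form a stop–stop cluster, so [e] is inserted between them. /b/ and /d/ form a stop–stop cluster, so [e] is inserted between them. /vjibgahabdigeoft/ → vjibegahabedigeoft.
Rule 4 (intervocalic spirantization): /b/ is a stop between vowels /i/ and /e/, so it spirantizes to the fricative [v]. /b/ is a stop between vowels /a/ and /e/, so it spirantizes to the fricative [v]. /d/ is a stop between vowels /e/ and /i/, so it spirantizes to the fricative [z]. /vjibegahabedigeoft/ → vjivegahavezigeoft.
Rule 5 (final cluster simplification): /t/ is the second consonant of a word-final cluster /ft/, so it deletes. /vjivegahavezigeoft/ → vjivegahavezigeof.

vjivegahavezigeof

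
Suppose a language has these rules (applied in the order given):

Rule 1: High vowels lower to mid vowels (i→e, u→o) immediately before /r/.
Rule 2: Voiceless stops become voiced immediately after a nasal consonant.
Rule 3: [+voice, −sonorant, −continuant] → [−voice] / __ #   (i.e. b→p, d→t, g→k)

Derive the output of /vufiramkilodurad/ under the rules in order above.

vuferamgilodorat

Rule 1 (pre-rhotic lowering): /i/ is a high vowel immediately before /r/, so it lowers to [e]. /u/ is a high vowel immediately before /r/, so it lowers to [o]. /vufiramkilodurad/ → vuferamkilodorad.
Rule 2 (post-nasal voicing): /k/ is a voiceless stop immediately after the nasal /m/, so it voices to [g]. /vuferamkilodorad/ → vuferamgilodorad.
Rule 3 (final devoicing): /d/ is a voiced stop in word-final position, so it devoices to [t]. /vuferamgilodorad/ → vuferamgilodorat.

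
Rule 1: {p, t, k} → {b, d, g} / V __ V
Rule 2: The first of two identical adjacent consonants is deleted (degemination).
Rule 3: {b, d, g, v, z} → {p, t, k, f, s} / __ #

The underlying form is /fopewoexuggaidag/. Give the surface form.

fobewoexugaidak

Rule 1 (intervocalic voicing): /p/ is a voiceless stop between vowels /o/ and /e/, so it voices to [b]. /fopewoexuggaidag/ → fobewoexuggaidag.
Rule 2 (degemination): /gg/ is a geminate; the first /g/ deletes. /fobewoexuggaidag/ → fobewoexugaidag.
Rule 3 (final devoicing): /g/ is a voiced obstruent in word-final position, so it devoices to [k]. /fobewoexugaidag/ → fobewoexugaidak.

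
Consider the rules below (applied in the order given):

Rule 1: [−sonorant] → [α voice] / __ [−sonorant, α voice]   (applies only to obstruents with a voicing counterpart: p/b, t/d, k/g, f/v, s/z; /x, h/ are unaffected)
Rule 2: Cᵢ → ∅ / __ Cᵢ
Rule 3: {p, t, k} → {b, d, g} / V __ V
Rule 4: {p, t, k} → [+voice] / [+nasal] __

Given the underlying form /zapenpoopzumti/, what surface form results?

zabenboobzumdi

Rule 1 (regressive voicing assimilation): /p/ precedes the voiced obstruent /z/, so it voices to [b] by assimilation. /zapenpoopzumti/ → zapenpoobzumti.
Rule 2 (degemination): no segment meets the environment; /zapenpoobzumti/ is unchanged.
Rule 3 (intervocalic voicing): /p/ is a voiceless stop between vowels /a/ and /e/, so it voices to [b]. /zapenpoobzumti/ → zabenpoobzumti.
Rule 4 (post-nasal voicing): /p/ is a voiceless stop immediately after the nasal /n/, so it voices to [b]. /t/ is a voiceless stop immediately after the nasal /m/, so it voices to [d]. /zabenpoobzumti/ → zabenboobzumdi.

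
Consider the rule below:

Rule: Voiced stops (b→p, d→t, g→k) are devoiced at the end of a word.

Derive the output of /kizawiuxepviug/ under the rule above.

kizawiuxepviuk

/g/ is a voiced stop in word-final position, so it devoices to [k].
Surface form: [kizawiuxepviuk].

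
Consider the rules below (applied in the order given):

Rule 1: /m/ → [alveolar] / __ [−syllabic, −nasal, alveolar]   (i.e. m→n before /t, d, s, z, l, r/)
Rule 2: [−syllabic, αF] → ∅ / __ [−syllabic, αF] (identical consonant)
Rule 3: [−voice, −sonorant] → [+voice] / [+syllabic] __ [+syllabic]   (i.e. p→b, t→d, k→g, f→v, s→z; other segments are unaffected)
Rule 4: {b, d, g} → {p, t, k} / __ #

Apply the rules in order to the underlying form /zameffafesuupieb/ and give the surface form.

Rule 1 (nasal place assimilation): no segment meets the environment; /zameffafesuupieb/ is unchanged.
Rule 2 (degemination): /ff/ is a geminate; the first /f/ deletes. /zameffafesuupieb/ → zamefafesuupieb.
Rule 3 (intervocalic voicing): /f/ is a voiceless obstruent between vowels /e/ and /a/, so it voices to [v]. /f/ is a voiceless obstruent between vowels /a/ and /e/, so it voices to [v]. /s/ is a voiceless obstruent between vowels /e/ and /u/, so it voices to [z]. /p/ is a voiceless obstruent between vowels /u/ and /i/, so it voices to [b]. /zamefafesuupieb/ → zamevavezuubieb.
Rule 4 (final devoicing): /b/ is a voiced stop in word-final position, so it devoices to [p]. /zamevavezuubieb/ → zamevavezuubiep.

zamevavezuubiep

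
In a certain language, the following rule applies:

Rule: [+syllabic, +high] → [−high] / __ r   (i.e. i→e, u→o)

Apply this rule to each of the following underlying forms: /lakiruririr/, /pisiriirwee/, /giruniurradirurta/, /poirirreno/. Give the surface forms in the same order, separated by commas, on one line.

/lakiruririr/: /i/ is a high vowel immediately before /r/, so it lowers to [e]. /u/ is a high vowel immediately before /r/, so it lowers to [o]. /i/ is a high vowel immediately before /r/, so it lowers to [e]. /i/ is a high vowel immediately before /r/, so it lowers to [e]. → [lakerorerer].
/pisiriirwee/: /i/ is a high vowel immediately before /r/, so it lowers to [e]. /i/ is a high vowel immediately before /r/, so it lowers to [e]. → [piserierwee].
/giruniurradirurta/: /i/ is a high vowel immediately before /r/, so it lowers to [e]. /u/ is a high vowel immediately before /r/, so it lowers to [o]. /i/ is a high vowel immediately before /r/, so it lowers to [e]. /u/ is a high vowel immediately before /r/, so it lowers to [o]. → [geruniorraderorta].
/poirirreno/: /i/ is a high vowel immediately before /r/, so it lowers to [e]. /i/ is a high vowel immediately before /r/, so it lowers to [e]. → [poererreno].

lakerorerer, piserierwee, geruniorraderorta, poererreno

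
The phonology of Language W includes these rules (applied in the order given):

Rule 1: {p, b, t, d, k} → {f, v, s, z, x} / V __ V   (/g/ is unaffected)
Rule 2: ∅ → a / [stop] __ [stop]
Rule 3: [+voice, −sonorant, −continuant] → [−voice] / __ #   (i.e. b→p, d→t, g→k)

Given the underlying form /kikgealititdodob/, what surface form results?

kikagealisitadozop

Rule 1 (intervocalic spirantization): /t/ is a stop between vowels /i/ and /i/, so it spirantizes to the fricative [s]. /d/ is a stop between vowels /o/ and /o/, so it spirantizes to the fricative [z]. /kikgealititdodob/ → kikgealisitdozob.
Rule 2 (stop-cluster a-epenthesis): /k/ and /g/ form a stop–stop cluster, so [a] is inserted between them. /t/ and /d/ form a stop–stop cluster, so [a] is inserted between them. /kikgealisitdozob/ → kikagealisitadozob.
Rule 3 (final devoicing): /b/ is a voiced stop in word-final position, so it devoices to [p]. /kikagealisitadozob/ → kikagealisitadozop.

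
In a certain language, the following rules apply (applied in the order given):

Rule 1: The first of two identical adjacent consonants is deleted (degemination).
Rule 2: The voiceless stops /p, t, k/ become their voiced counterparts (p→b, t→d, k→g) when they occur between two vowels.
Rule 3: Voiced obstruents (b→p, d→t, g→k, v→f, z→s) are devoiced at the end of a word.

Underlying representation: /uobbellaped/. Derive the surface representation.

uobelabet

Rule 1 (degemination): /bb/ is a geminate; the first /b/ deletes. /ll/ is a geminate; the first /l/ deletes. /uobbellaped/ → uobelaped.
Rule 2 (intervocalic voicing): /p/ is a voiceless stop between vowels /a/ and /e/, so it voices to [b]. /uobelaped/ → uobelabed.
Rule 3 (final devoicing): /d/ is a voiced obstruent in word-final position, so it devoices to [t]. /uobelabed/ → uobelabet.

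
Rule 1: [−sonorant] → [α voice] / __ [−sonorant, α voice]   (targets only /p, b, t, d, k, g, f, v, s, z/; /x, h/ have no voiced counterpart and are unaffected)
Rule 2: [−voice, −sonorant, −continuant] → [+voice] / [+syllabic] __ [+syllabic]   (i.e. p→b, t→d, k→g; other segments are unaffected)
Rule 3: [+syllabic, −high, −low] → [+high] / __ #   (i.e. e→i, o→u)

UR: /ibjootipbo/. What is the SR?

ibjoodibbu

Rule 1 (regressive voicing assimilation): /p/ precedes the voiced obstruent /b/, so it voices to [b] by assimilation. /ibjootipbo/ → ibjootibbo.
Rule 2 (intervocalic voicing): /t/ is a voiceless stop between vowels /o/ and /i/, so it voices to [d]. /ibjootibbo/ → ibjoodibbo.
Rule 3 (final vowel raising): /o/ is a mid vowel in word-final position, so it raises to [u]. /ibjoodibbo/ → ibjoodibbu.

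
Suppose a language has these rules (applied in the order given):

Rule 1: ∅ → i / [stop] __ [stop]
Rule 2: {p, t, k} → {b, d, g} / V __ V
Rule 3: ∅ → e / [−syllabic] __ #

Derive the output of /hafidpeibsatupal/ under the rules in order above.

hafidibeibsadubale

Rule 1 (stop-cluster i-epenthesis): /d/ and /p/ form a stop–stop cluster, so [i] is inserted between them. /hafidpeibsatupal/ → hafidipeibsatupal.
Rule 2 (intervocalic voicing): /p/ is a voiceless stop between vowels /i/ and /e/, so it voices to [b]. /t/ is a voiceless stop between vowels /a/ and /u/, so it voices to [d]. /p/ is a voiceless stop between vowels /u/ and /a/, so it voices to [b]. /hafidipeibsatupal/ → hafidibeibsadubal.
Rule 3 (final e-epenthesis): the form ends in the consonant /l/, so [e] is inserted word-finally. /hafidibeibsadubal/ → hafidibeibsadubale.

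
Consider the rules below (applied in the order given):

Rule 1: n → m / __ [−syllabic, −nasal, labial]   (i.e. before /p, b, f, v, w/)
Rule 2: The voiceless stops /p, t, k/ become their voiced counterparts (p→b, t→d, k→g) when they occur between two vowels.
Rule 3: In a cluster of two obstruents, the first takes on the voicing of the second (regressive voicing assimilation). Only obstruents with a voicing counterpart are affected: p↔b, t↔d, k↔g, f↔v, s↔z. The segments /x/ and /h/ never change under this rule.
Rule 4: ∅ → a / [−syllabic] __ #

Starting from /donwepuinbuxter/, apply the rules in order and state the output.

domwebuimbuxtera

Rule 1 (nasal place assimilation): /n/ precedes the labial consonant /w/, so it assimilates in place to [m]. /n/ precedes the labial consonant /b/, so it assimilates in place to [m]. /donwepuinbuxter/ → domwepuimbuxter.
Rule 2 (intervocalic voicing): /p/ is a voiceless stop between vowels /e/ and /u/, so it voices to [b]. /domwepuimbuxter/ → domwebuimbuxter.
Rule 3 (regressive voicing assimilation): no segment meets the environment; /domwebuimbuxter/ is unchanged.
Rule 4 (final a-epenthesis): the form ends in the consonant /r/, so [a] is inserted word-finally. /domwebuimbuxter/ → domwebuimbuxtera.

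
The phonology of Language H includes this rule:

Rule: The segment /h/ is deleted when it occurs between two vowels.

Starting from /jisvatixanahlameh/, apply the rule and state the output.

No segment of /jisvatixanahlameh/ meets the structural description of the rule, so the form surfaces unchanged.

jisvatixanahlameh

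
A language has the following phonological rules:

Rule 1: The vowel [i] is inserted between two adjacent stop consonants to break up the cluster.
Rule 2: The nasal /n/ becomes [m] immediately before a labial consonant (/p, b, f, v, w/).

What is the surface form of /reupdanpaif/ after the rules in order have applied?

reupidampaif

Rule 1 (stop-cluster i-epenthesis): /p/ and /d/ form a stop–stop cluster, so [i] is inserted between them. /reupdanpaif/ → reupidanpaif.
Rule 2 (nasal place assimilation): /n/ precedes the labial consonant /p/, so it assimilates in place to [m]. /reupidanpaif/ → reupidampaif.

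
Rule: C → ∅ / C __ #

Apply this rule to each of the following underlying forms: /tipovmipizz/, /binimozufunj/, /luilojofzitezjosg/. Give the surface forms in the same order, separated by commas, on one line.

tipovmipiz, binimozufun, luilojofzitezjos

/tipovmipizz/: /z/ is the second consonant of a word-final cluster /zz/, so it deletes. → [tipovmipiz].
/binimozufunj/: /j/ is the second consonant of a word-final cluster /nj/, so it deletes. → [binimozufun].
/luilojofzitezjosg/: /g/ is the second consonant of a word-final cluster /sg/, so it deletes. → [luilojofzitezjos].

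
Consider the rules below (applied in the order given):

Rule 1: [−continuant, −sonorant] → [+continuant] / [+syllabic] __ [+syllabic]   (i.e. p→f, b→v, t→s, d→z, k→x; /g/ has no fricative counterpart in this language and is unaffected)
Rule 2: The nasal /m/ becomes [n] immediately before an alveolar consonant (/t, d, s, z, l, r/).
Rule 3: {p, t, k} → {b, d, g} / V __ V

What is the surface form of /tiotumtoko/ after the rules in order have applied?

tiosuntoxo

Rule 1 (intervocalic spirantization): /t/ is a stop between vowels /o/ and /u/, so it spirantizes to the fricative [s]. /k/ is a stop between vowels /o/ and /o/, so it spirantizes to the fricative [x]. /tiotumtoko/ → tiosumtoxo.
Rule 2 (nasal place assimilation): /m/ precedes the alveolar consonant /t/, so it assimilates in place to [n]. /tiosumtoxo/ → tiosuntoxo.
Rule 3 (intervocalic voicing): no segment meets the environment; /tiosuntoxo/ is unchanged.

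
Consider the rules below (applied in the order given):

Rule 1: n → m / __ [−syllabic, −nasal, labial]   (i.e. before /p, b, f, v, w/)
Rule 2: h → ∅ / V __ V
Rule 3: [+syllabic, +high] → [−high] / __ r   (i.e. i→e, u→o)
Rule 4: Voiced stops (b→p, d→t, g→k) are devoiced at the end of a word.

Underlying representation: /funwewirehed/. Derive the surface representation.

fumwewereet

Rule 1 (nasal place assimilation): /n/ precedes the labial consonant /w/, so it assimilates in place to [m]. /funwewirehed/ → fumwewirehed.
Rule 2 (intervocalic h-deletion): /h/ occurs between vowels /e/ and /e/, so it deletes. /fumwewirehed/ → fumwewireed.
Rule 3 (pre-rhotic lowering): /i/ is a high vowel immediately before /r/, so it lowers to [e]. /fumwewireed/ → fumwewereed.
Rule 4 (final devoicing): /d/ is a voiced stop in word-final position, so it devoices to [t]. /fumwewereed/ → fumwewereet.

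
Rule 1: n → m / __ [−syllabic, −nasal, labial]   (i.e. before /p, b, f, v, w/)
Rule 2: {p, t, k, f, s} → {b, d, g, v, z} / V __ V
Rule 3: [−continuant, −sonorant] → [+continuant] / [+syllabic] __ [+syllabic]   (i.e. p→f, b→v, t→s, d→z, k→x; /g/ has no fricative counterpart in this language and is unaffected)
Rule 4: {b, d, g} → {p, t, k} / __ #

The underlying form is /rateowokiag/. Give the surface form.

Rule 1 (nasal place assimilation): no segment meets the environment; /rateowokiag/ is unchanged.
Rule 2 (intervocalic voicing): /t/ is a voiceless obstruent between vowels /a/ and /e/, so it voices to [d]. /k/ is a voiceless obstruent between vowels /o/ and /i/, so it voices to [g]. /rateowokiag/ → radeowogiag.
Rule 3 (intervocalic spirantization): /d/ is a stop between vowels /a/ and /e/, so it spirantizes to the fricative [z]. /radeowogiag/ → razeowogiag.
Rule 4 (final devoicing): /g/ is a voiced stop in word-final position, so it devoices to [k]. /razeowogiag/ → razeowogiak.

razeowogiak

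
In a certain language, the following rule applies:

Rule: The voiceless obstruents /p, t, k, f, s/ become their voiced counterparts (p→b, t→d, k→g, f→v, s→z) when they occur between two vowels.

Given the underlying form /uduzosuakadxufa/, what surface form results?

uduzozuagadxuva

/s/ is a voiceless obstruent between vowels /o/ and /u/, so it voices to [z].
/k/ is a voiceless obstruent between vowels /a/ and /a/, so it voices to [g].
/f/ is a voiceless obstruent between vowels /u/ and /a/, so it voices to [v].
Surface form: [uduzozuagadxuva].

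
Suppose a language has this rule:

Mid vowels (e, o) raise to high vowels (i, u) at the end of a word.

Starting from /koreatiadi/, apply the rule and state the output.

No segment of /koreatiadi/ meets the structural description of the rule, so the form surfaces unchanged.

koreatiadi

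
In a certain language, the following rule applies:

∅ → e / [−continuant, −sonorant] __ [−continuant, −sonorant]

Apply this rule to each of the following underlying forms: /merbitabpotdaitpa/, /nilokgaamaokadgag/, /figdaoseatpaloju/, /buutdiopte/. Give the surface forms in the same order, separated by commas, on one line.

merbitabepotedaitepa, nilokegaamaokadegag, figedaoseatepaloju, buutediopete

/merbitabpotdaitpa/: /b/ and /p/ form a stop–stop cluster, so [e] is inserted between them. /t/ and /d/ form a stop–stop cluster, so [e] is inserted between them. /t/ and /p/ form a stop–stop cluster, so [e] is inserted between them. → [merbitabepotedaitepa].
/nilokgaamaokadgag/: /k/ and /g/ form a stop–stop cluster, so [e] is inserted between them. /d/ and /g/ form a stop–stop cluster, so [e] is inserted between them. → [nilokegaamaokadegag].
/figdaoseatpaloju/: /g/ and /d/ form a stop–stop cluster, so [e] is inserted between them. /t/ and /p/ form a stop–stop cluster, so [e] is inserted between them. → [figedaoseatepaloju].
/buutdiopte/: /t/ and /d/ form a stop–stop cluster, so [e] is inserted between them. /p/ and /t/ form a stop–stop cluster, so [e] is inserted between them. → [buutediopete].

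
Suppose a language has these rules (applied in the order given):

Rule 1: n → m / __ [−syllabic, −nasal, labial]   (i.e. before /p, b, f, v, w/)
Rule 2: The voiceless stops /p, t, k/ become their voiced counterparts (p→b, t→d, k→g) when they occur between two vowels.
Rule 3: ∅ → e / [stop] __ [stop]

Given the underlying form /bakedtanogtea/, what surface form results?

bagedetanogetea

Rule 1 (nasal place assimilation): no segment meets the environment; /bakedtanogtea/ is unchanged.
Rule 2 (intervocalic voicing): /k/ is a voiceless stop between vowels /a/ and /e/, so it voices to [g]. /bakedtanogtea/ → bagedtanogtea.
Rule 3 (stop-cluster e-epenthesis): /d/ and /t/ form a stop–stop cluster, so [e] is inserted between them. /g/ and /t/ form a stop–stop cluster, so [e] is inserted between them. /bagedtanogtea/ → bagedetanogetea.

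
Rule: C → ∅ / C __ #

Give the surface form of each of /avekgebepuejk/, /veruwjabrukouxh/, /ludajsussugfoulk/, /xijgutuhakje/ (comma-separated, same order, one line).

/avekgebepuejk/: /k/ is the second consonant of a word-final cluster /jk/, so it deletes. → [avekgebepuej].
/veruwjabrukouxh/: /h/ is the second consonant of a word-final cluster /xh/, so it deletes. → [veruwjabrukoux].
/ludajsussugfoulk/: /k/ is the second consonant of a word-final cluster /lk/, so it deletes. → [ludajsussugfoul].
/xijgutuhakje/: the rule's environment is not met; surfaces unchanged as [xijgutuhakje].

avekgebepuej, veruwjabrukoux, ludajsussugfoul, xijgutuhakje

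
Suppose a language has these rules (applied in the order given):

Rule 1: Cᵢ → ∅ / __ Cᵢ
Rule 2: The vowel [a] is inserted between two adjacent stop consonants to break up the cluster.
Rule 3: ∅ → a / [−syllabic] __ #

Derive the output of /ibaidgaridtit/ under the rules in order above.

Rule 1 (degemination): no segment meets the environment; /ibaidgaridtit/ is unchanged.
Rule 2 (stop-cluster a-epenthesis): /d/ and /g/ form a stop–stop cluster, so [a] is inserted between them. /d/ and /t/ form a stop–stop cluster, so [a] is inserted between them. /ibaidgaridtit/ → ibaidagaridatit.
Rule 3 (final a-epenthesis): the form ends in the consonant /t/, so [a] is inserted word-finally. /ibaidagaridatit/ → ibaidagaridatita.

ibaidagaridatita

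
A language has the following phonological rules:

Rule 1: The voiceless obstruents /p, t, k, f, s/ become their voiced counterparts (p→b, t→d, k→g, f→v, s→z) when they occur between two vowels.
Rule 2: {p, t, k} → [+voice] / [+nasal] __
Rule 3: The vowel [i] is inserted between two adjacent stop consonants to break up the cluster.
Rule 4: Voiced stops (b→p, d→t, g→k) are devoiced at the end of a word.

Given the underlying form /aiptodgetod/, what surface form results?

Rule 1 (intervocalic voicing): /t/ is a voiceless obstruent between vowels /e/ and /o/, so it voices to [d]. /aiptodgetod/ → aiptodgedod.
Rule 2 (post-nasal voicing): no segment meets the environment; /aiptodgedod/ is unchanged.
Rule 3 (stop-cluster i-epenthesis): /p/ and /t/ form a stop–stop cluster, so [i] is inserted between them. /d/ and /g/ form a stop–stop cluster, so [i] is inserted between them. /aiptodgedod/ → aipitodigedod.
Rule 4 (final devoicing): /d/ is a voiced stop in word-final position, so it devoices to [t]. /aipitodigedod/ → aipitodigedot.

aipitodigedot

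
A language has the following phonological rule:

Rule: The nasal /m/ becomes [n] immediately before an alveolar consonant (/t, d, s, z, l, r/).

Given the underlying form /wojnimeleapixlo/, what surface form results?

No segment of /wojnimeleapixlo/ meets the structural description of the rule, so the form surfaces unchanged.

wojnimeleapixlo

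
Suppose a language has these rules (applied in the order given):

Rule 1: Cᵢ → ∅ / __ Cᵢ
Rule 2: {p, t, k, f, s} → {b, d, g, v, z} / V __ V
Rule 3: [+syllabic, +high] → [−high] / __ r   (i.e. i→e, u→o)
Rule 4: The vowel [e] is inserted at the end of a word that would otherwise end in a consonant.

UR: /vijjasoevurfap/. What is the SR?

vijazoevorfape

Rule 1 (degemination): /jj/ is a geminate; the first /j/ deletes. /vijjasoevurfap/ → vijasoevurfap.
Rule 2 (intervocalic voicing): /s/ is a voiceless obstruent between vowels /a/ and /o/, so it voices to [z]. /vijasoevurfap/ → vijazoevurfap.
Rule 3 (pre-rhotic lowering): /u/ is a high vowel immediately before /r/, so it lowers to [o]. /vijazoevurfap/ → vijazoevorfap.
Rule 4 (final e-epenthesis): the form ends in the consonant /p/, so [e] is inserted word-finally. /vijazoevorfap/ → vijazoevorfape.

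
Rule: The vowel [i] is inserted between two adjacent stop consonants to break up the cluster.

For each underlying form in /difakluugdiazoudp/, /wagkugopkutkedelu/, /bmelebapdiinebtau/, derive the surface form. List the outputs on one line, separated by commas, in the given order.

/difakluugdiazoudp/: /g/ and /d/ form a stop–stop cluster, so [i] is inserted between them. /d/ and /p/ form a stop–stop cluster, so [i] is inserted between them. → [difakluugidiazoudip].
/wagkugopkutkedelu/: /g/ and /k/ form a stop–stop cluster, so [i] is inserted between them. /p/ and /k/ form a stop–stop cluster, so [i] is inserted between them. /t/ and /k/ form a stop–stop cluster, so [i] is inserted between them. → [wagikugopikutikedelu].
/bmelebapdiinebtau/: /p/ and /d/ form a stop–stop cluster, so [i] is inserted between them. /b/ and /t/ form a stop–stop cluster, so [i] is inserted between them. → [bmelebapidiinebitau].

difakluugidiazoudip, wagikugopikutikedelu, bmelebapidiinebitau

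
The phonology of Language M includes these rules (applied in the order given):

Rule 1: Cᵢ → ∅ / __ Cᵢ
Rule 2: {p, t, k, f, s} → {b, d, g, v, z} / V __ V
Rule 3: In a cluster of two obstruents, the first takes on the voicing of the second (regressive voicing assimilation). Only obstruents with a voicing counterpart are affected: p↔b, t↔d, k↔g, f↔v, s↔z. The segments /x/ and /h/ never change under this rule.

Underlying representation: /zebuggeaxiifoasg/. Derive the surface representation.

Rule 1 (degemination): /gg/ is a geminate; the first /g/ deletes. /zebuggeaxiifoasg/ → zebugeaxiifoasg.
Rule 2 (intervocalic voicing): /f/ is a voiceless obstruent between vowels /i/ and /o/, so it voices to [v]. /zebugeaxiifoasg/ → zebugeaxiivoasg.
Rule 3 (regressive voicing assimilation): /s/ precedes the voiced obstruent /g/, so it voices to [z] by assimilation. /zebugeaxiivoasg/ → zebugeaxiivoazg.

zebugeaxiivoazg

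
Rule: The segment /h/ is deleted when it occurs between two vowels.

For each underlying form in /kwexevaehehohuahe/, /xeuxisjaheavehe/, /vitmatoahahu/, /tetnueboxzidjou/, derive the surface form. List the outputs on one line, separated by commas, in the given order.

kwexevaeeouae, xeuxisjaeavee, vitmatoaau, tetnueboxzidjou

/kwexevaehehohuahe/: /h/ occurs between vowels /e/ and /e/, so it deletes. /h/ occurs between vowels /e/ and /o/, so it deletes. /h/ occurs between vowels /o/ and /u/, so it deletes. /h/ occurs between vowels /a/ and /e/, so it deletes. → [kwexevaeeouae].
/xeuxisjaheavehe/: /h/ occurs between vowels /a/ and /e/, so it deletes. /h/ occurs between vowels /e/ and /e/, so it deletes. → [xeuxisjaeavee].
/vitmatoahahu/: /h/ occurs between vowels /a/ and /a/, so it deletes. /h/ occurs between vowels /a/ and /u/, so it deletes. → [vitmatoaau].
/tetnueboxzidjou/: the rule's environment is not met; surfaces unchanged as [tetnueboxzidjou].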